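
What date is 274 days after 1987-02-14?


Start: 1987-02-14, add 274 days
February 1987 has 28 days: 28 - 14 = 14 days to February 28 -> 260 left
March 1987 has 31 days -> 229 left
April 1987 has 30 days -> 199 left
May 1987 has 31 days -> 168 left
June 1987 has 30 days -> 138 left
July 1987 has 31 days -> 107 left
August 1987 has 31 days -> 76 left
September 1987 has 30 days -> 46 left
October 1987 has 31 days -> 15 left
November 1987: 15 <= 30 -> lands on November 15

Result: 1987-11-15


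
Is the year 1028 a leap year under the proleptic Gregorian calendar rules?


Gregorian leap year rule: divisible by 4, but not by 100, unless also by 400.
1028 is divisible by 4 but not 100 -> leap year

Yes


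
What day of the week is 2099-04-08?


Date: April 8, 2099
Anchor: Jan 1, 2099. With p = 2099 - 1 = 2098: (p + p//4 - p//100 + p//400) mod 7 = (2098 + 524 - 20 + 5) mod 7 = 2607 mod 7 = 3 -> Thursday (Mon=0 ... Sun=6)
Days before April (Jan-Mar): 90; offset = 90 + 8 - 1 = 97
Weekday index = (3 + 97) mod 7 = 2

Day of the week: Wednesday


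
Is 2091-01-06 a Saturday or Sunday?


Anchor: Jan 1, 2091. With p = 2091 - 1 = 2090: (p + p//4 - p//100 + p//400) mod 7 = (2090 + 522 - 20 + 5) mod 7 = 2597 mod 7 = 0 -> Monday (Mon=0 ... Sun=6)
Day of year: 6; offset = 5
Weekday index = (0 + 5) mod 7 = 5 -> Saturday
Weekend days: Saturday, Sunday

Yes


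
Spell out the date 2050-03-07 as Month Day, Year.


ISO 2050-03-07 parses as year=2050, month=03, day=07
Month 3 -> March

March 7, 2050


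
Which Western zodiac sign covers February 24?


Date: February 24
Conventional tropical zodiac dates: Pisces from February 19 onward; Aries starts March 21
February 24 falls within the Pisces range

Pisces


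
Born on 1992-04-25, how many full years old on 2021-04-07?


Birth: 1992-04-25
Reference: 2021-04-07
Year difference: 2021 - 1992 = 29
Birthday not yet reached in 2021, subtract 1

28 years old


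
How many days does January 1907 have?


January 1907

31 days


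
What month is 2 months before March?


March is month 3
3 - 2 = 1

January


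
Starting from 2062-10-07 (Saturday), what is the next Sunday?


Current: Saturday
Target: Sunday
Days ahead: 1

Next Sunday: 2062-10-08


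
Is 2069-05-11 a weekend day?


Anchor: Jan 1, 2069. With p = 2069 - 1 = 2068: (p + p//4 - p//100 + p//400) mod 7 = (2068 + 517 - 20 + 5) mod 7 = 2570 mod 7 = 1 -> Tuesday (Mon=0 ... Sun=6)
Day of year: 131; offset = 130
Weekday index = (1 + 130) mod 7 = 5 -> Saturday
Weekend days: Saturday, Sunday

Yes


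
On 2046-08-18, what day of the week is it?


Date: August 18, 2046
Anchor: Jan 1, 2046. With p = 2046 - 1 = 2045: (p + p//4 - p//100 + p//400) mod 7 = (2045 + 511 - 20 + 5) mod 7 = 2541 mod 7 = 0 -> Monday (Mon=0 ... Sun=6)
Days before August (Jan-Jul): 212; offset = 212 + 18 - 1 = 229
Weekday index = (0 + 229) mod 7 = 5

Day of the week: Saturday


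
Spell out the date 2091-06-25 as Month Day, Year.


ISO 2091-06-25 parses as year=2091, month=06, day=25
Month 6 -> June

June 25, 2091


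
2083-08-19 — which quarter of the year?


Month: August (month 8)
Q1: Jan-Mar, Q2: Apr-Jun, Q3: Jul-Sep, Q4: Oct-Dec

Q3


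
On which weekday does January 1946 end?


January 1946 has 31 days
Anchor: Jan 1, 1946. With p = 1946 - 1 = 1945: (p + p//4 - p//100 + p//400) mod 7 = (1945 + 486 - 19 + 4) mod 7 = 2416 mod 7 = 1 -> Tuesday (Mon=0 ... Sun=6)
January 1 is the anchor itself -> Tuesday
Last day offset: 31 - 1 = 30 days
Weekday index = (1 + 30) mod 7 = 3

Thursday, January 31


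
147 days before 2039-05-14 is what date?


Start: 2039-05-14, subtract 147 days
Back 14 days from May 14 reaches April 30, 2039 -> 133 left
April 2039 has 30 days -> back to March 31, 2039 -> 103 left
March 2039 has 31 days -> back to February 28, 2039 -> 72 left
February 2039 has 28 days -> back to January 31, 2039 -> 44 left
January 2039 has 31 days -> back to December 31, 2038 -> 13 left
December 2038: 31 - 13 = 18 -> lands on December 18

Result: 2038-12-18


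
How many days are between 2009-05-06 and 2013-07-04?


From 2009-05-06 to 2013-07-04
2009-05-06: days before May = 31 + 28 + 31 + 30 = 120 (2009 is not a leap year); day of year = 120 + 6 = 126
2013-07-04: days before July = 31 + 28 + 31 + 30 + 31 + 30 = 181 (2013 is not a leap year); day of year = 181 + 4 = 185
Rest of 2009: 365 - 126 = 239
Full years 2010 (365), 2011 (365), 2012 (366): 1096
Total = 239 + 1096 + 185 = 1520

1520 days


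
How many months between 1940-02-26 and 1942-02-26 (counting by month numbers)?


From February 1940 to February 1942
2 years * 12 = 24 months = 24

24 months


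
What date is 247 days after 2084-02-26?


Start: 2084-02-26, add 247 days
February 2084 has 29 days: 29 - 26 = 3 days to February 29 -> 244 left
March 2084 has 31 days -> 213 left
April 2084 has 30 days -> 183 left
May 2084 has 31 days -> 152 left
June 2084 has 30 days -> 122 left
July 2084 has 31 days -> 91 left
August 2084 has 31 days -> 60 left
September 2084 has 30 days -> 30 left
October 2084: 30 <= 31 -> lands on October 30

Result: 2084-10-30


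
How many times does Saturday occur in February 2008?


February 2008 has 29 days
Anchor: Jan 1, 2008. With p = 2008 - 1 = 2007: (p + p//4 - p//100 + p//400) mod 7 = (2007 + 501 - 20 + 5) mod 7 = 2493 mod 7 = 1 -> Tuesday (Mon=0 ... Sun=6)
Days before February (Jan): 31; February 1 index = (1 + 31) mod 7 = 4 -> Friday
First Saturday is February 2
Saturdays: 2, 9, 16, 23

4 Saturdays


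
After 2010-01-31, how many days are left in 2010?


Day of year: 31 of 365
Remaining = 365 - 31

334 days


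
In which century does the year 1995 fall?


Century = (year - 1) // 100 + 1
= (1995 - 1) // 100 + 1
= 1994 // 100 + 1
= 19 + 1

20th century


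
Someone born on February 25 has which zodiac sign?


Date: February 25
Conventional tropical zodiac dates: Pisces from February 19 onward; Aries starts March 21
February 25 falls within the Pisces range

Pisces


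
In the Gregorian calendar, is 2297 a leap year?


Gregorian leap year rule: divisible by 4, but not by 100, unless also by 400.
2297 is not divisible by 4 -> not a leap year

No


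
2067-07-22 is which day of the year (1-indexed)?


Date: July 22, 2067
Days in months 1 through 6: 181
Plus 22 days in July

Day of year: 203


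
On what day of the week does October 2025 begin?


Target: October 1, 2025
Anchor: Jan 1, 2025. With p = 2025 - 1 = 2024: (p + p//4 - p//100 + p//400) mod 7 = (2024 + 506 - 20 + 5) mod 7 = 2515 mod 7 = 2 -> Wednesday (Mon=0 ... Sun=6)
Days before October (Jan-Sep): 273 days
Weekday index = (2 + 273) mod 7 = 2

Wednesday


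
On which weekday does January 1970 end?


January 1970 has 31 days
Anchor: Jan 1, 1970. With p = 1970 - 1 = 1969: (p + p//4 - p//100 + p//400) mod 7 = (1969 + 492 - 19 + 4) mod 7 = 2446 mod 7 = 3 -> Thursday (Mon=0 ... Sun=6)
January 1 is the anchor itself -> Thursday
Last day offset: 31 - 1 = 30 days
Weekday index = (3 + 30) mod 7 = 5

Saturday, January 31


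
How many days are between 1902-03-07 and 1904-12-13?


From 1902-03-07 to 1904-12-13
1902-03-07: days before March = 31 + 28 = 59 (1902 is not a leap year); day of year = 59 + 7 = 66
1904-12-13: days before December = 31 + 29 + 31 + 30 + 31 + 30 + 31 + 31 + 30 + 31 + 30 = 335 (1904 is a leap year); day of year = 335 + 13 = 348
Rest of 1902: 365 - 66 = 299
Full years 1903 (365): 365
Total = 299 + 365 + 348 = 1012

1012 days


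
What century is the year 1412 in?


Century = (year - 1) // 100 + 1
= (1412 - 1) // 100 + 1
= 1411 // 100 + 1
= 14 + 1

15th century


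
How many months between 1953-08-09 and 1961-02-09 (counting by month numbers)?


From August 1953 to February 1961
8 years * 12 = 96 months, minus 6 months = 90

90 months


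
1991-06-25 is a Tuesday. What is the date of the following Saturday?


Current: Tuesday
Target: Saturday
Days ahead: 4

Next Saturday: 1991-06-29


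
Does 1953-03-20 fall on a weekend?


Anchor: Jan 1, 1953. With p = 1953 - 1 = 1952: (p + p//4 - p//100 + p//400) mod 7 = (1952 + 488 - 19 + 4) mod 7 = 2425 mod 7 = 3 -> Thursday (Mon=0 ... Sun=6)
Day of year: 79; offset = 78
Weekday index = (3 + 78) mod 7 = 4 -> Friday
Weekend days: Saturday, Sunday

No


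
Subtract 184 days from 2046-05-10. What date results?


Start: 2046-05-10, subtract 184 days
Back 10 days from May 10 reaches April 30, 2046 -> 174 left
April 2046 has 30 days -> back to March 31, 2046 -> 144 left
March 2046 has 31 days -> back to February 28, 2046 -> 113 left
February 2046 has 28 days -> back to January 31, 2046 -> 85 left
January 2046 has 31 days -> back to December 31, 2045 -> 54 left
December 2045 has 31 days -> back to November 30, 2045 -> 23 left
November 2045: 30 - 23 = 7 -> lands on November 7

Result: 2045-11-07


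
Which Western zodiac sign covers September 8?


Date: September 8
Conventional tropical zodiac dates: Virgo from August 23 onward; Libra starts September 23
September 8 falls within the Virgo range

Virgo


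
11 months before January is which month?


January is month 1
1 - 11 = -10; wrap: -10 + 12 = 2

February


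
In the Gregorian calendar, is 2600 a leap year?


Gregorian leap year rule: divisible by 4, but not by 100, unless also by 400.
2600 is divisible by 100 but not 400 -> not a leap year

No


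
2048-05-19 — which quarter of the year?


Month: May (month 5)
Q1: Jan-Mar, Q2: Apr-Jun, Q3: Jul-Sep, Q4: Oct-Dec

Q2


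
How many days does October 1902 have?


October 1902

31 days


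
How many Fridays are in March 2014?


March 2014 has 31 days
Anchor: Jan 1, 2014. With p = 2014 - 1 = 2013: (p + p//4 - p//100 + p//400) mod 7 = (2013 + 503 - 20 + 5) mod 7 = 2501 mod 7 = 2 -> Wednesday (Mon=0 ... Sun=6)
Days before March (Jan-Feb): 59; March 1 index = (2 + 59) mod 7 = 5 -> Saturday
First Friday is March 7
Fridays: 7, 14, 21, 28

4 Fridays


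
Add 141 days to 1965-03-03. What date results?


Start: 1965-03-03, add 141 days
March 1965 has 31 days: 31 - 3 = 28 days to March 31 -> 113 left
April 1965 has 30 days -> 83 left
May 1965 has 31 days -> 52 left
June 1965 has 30 days -> 22 left
July 1965: 22 <= 31 -> lands on July 22

Result: 1965-07-22


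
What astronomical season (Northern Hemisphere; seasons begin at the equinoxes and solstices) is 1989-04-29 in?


Date: April 29
Astronomical Spring (approx.; exact equinox/solstice day varies by year): March 20 to June 20
April 29 falls within the Spring window

Spring


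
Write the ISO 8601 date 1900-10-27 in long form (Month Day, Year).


ISO 1900-10-27 parses as year=1900, month=10, day=27
Month 10 -> October

October 27, 1900


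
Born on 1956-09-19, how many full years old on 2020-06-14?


Birth: 1956-09-19
Reference: 2020-06-14
Year difference: 2020 - 1956 = 64
Birthday not yet reached in 2020, subtract 1

63 years old


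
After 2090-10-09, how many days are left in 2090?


Day of year: 282 of 365
Remaining = 365 - 282

83 days


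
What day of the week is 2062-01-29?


Date: January 29, 2062
Anchor: Jan 1, 2062. With p = 2062 - 1 = 2061: (p + p//4 - p//100 + p//400) mod 7 = (2061 + 515 - 20 + 5) mod 7 = 2561 mod 7 = 6 -> Sunday (Mon=0 ... Sun=6)
Days into year = 29 - 1 = 28
Weekday index = (6 + 28) mod 7 = 6

Day of the week: Sunday


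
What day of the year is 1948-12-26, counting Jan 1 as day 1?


Date: December 26, 1948
Days in months 1 through 11: 335
Plus 26 days in December

Day of year: 361


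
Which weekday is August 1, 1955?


Target: August 1, 1955
Anchor: Jan 1, 1955. With p = 1955 - 1 = 1954: (p + p//4 - p//100 + p//400) mod 7 = (1954 + 488 - 19 + 4) mod 7 = 2427 mod 7 = 5 -> Saturday (Mon=0 ... Sun=6)
Days before August (Jan-Jul): 212 days
Weekday index = (5 + 212) mod 7 = 0

Monday


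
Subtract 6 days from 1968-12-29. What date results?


Start: 1968-12-29, subtract 6 days
29 - 6 = 23 stays within December 1968

Result: 1968-12-23


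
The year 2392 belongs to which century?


Century = (year - 1) // 100 + 1
= (2392 - 1) // 100 + 1
= 2391 // 100 + 1
= 23 + 1

24th century


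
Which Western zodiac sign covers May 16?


Date: May 16
Conventional tropical zodiac dates: Taurus from April 20 onward; Gemini starts May 21
May 16 falls within the Taurus range

Taurus


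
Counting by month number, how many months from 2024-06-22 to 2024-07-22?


From June 2024 to July 2024
0 years * 12 = 0 months, plus 1 month = 1

1 month


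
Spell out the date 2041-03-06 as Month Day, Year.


ISO 2041-03-06 parses as year=2041, month=03, day=06
Month 3 -> March

March 6, 2041


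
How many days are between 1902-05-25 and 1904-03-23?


From 1902-05-25 to 1904-03-23
1902-05-25: days before May = 31 + 28 + 31 + 30 = 120 (1902 is not a leap year); day of year = 120 + 25 = 145
1904-03-23: days before March = 31 + 29 = 60 (1904 is a leap year); day of year = 60 + 23 = 83
Rest of 1902: 365 - 145 = 220
Full years 1903 (365): 365
Total = 220 + 365 + 83 = 668

668 days


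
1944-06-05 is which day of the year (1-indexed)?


Date: June 5, 1944
Days in months 1 through 5: 152
Plus 5 days in June

Day of year: 157


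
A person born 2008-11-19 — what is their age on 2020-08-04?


Birth: 2008-11-19
Reference: 2020-08-04
Year difference: 2020 - 2008 = 12
Birthday not yet reached in 2020, subtract 1

11 years old


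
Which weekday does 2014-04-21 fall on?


Date: April 21, 2014
Anchor: Jan 1, 2014. With p = 2014 - 1 = 2013: (p + p//4 - p//100 + p//400) mod 7 = (2013 + 503 - 20 + 5) mod 7 = 2501 mod 7 = 2 -> Wednesday (Mon=0 ... Sun=6)
Days before April (Jan-Mar): 90; offset = 90 + 21 - 1 = 110
Weekday index = (2 + 110) mod 7 = 0

Day of the week: Monday


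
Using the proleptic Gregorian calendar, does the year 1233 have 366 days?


Gregorian leap year rule: divisible by 4, but not by 100, unless also by 400.
1233 is not divisible by 4 -> not a leap year

No


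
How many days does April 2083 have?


April 2083

30 days


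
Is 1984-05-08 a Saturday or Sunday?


Anchor: Jan 1, 1984. With p = 1984 - 1 = 1983: (p + p//4 - p//100 + p//400) mod 7 = (1983 + 495 - 19 + 4) mod 7 = 2463 mod 7 = 6 -> Sunday (Mon=0 ... Sun=6)
Day of year: 129; offset = 128
Weekday index = (6 + 128) mod 7 = 1 -> Tuesday
Weekend days: Saturday, Sunday

No


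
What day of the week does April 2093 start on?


Target: April 1, 2093
Anchor: Jan 1, 2093. With p = 2093 - 1 = 2092: (p + p//4 - p//100 + p//400) mod 7 = (2092 + 523 - 20 + 5) mod 7 = 2600 mod 7 = 3 -> Thursday (Mon=0 ... Sun=6)
Days before April (Jan-Mar): 90 days
Weekday index = (3 + 90) mod 7 = 2

Wednesday


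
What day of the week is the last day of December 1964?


December 1964 has 31 days
Anchor: Jan 1, 1964. With p = 1964 - 1 = 1963: (p + p//4 - p//100 + p//400) mod 7 = (1963 + 490 - 19 + 4) mod 7 = 2438 mod 7 = 2 -> Wednesday (Mon=0 ... Sun=6)
Days before December (Jan-Nov): 335; December 1 index = (2 + 335) mod 7 = 1 -> Tuesday
Last day offset: 31 - 1 = 30 days
Weekday index = (1 + 30) mod 7 = 3

Thursday, December 31


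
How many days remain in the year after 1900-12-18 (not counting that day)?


Day of year: 352 of 365
Remaining = 365 - 352

13 days


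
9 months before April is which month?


April is month 4
4 - 9 = -5; wrap: -5 + 12 = 7

July


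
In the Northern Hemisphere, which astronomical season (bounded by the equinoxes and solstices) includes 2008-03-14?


Date: March 14
Astronomical Winter (approx.; exact equinox/solstice day varies by year): December 21 to March 19
March 14 falls within the Winter window

Winter


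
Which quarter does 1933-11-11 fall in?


Month: November (month 11)
Q1: Jan-Mar, Q2: Apr-Jun, Q3: Jul-Sep, Q4: Oct-Dec

Q4


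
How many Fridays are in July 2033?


July 2033 has 31 days
Anchor: Jan 1, 2033. With p = 2033 - 1 = 2032: (p + p//4 - p//100 + p//400) mod 7 = (2032 + 508 - 20 + 5) mod 7 = 2525 mod 7 = 5 -> Saturday (Mon=0 ... Sun=6)
Days before July (Jan-Jun): 181; July 1 index = (5 + 181) mod 7 = 4 -> Friday
First Friday is July 1
Fridays: 1, 8, 15, 22, 29

5 Fridays


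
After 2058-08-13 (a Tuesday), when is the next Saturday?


Current: Tuesday
Target: Saturday
Days ahead: 4

Next Saturday: 2058-08-17


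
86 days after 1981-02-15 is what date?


Start: 1981-02-15, add 86 days
February 1981 has 28 days: 28 - 15 = 13 days to February 28 -> 73 left
March 1981 has 31 days -> 42 left
April 1981 has 30 days -> 12 left
May 1981: 12 <= 31 -> lands on May 12

Result: 1981-05-12


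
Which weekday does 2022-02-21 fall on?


Date: February 21, 2022
Anchor: Jan 1, 2022. With p = 2022 - 1 = 2021: (p + p//4 - p//100 + p//400) mod 7 = (2021 + 505 - 20 + 5) mod 7 = 2511 mod 7 = 5 -> Saturday (Mon=0 ... Sun=6)
Days before February (Jan): 31; offset = 31 + 21 - 1 = 51
Weekday index = (5 + 51) mod 7 = 0

Day of the week: Monday


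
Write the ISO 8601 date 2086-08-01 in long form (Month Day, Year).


ISO 2086-08-01 parses as year=2086, month=08, day=01
Month 8 -> August

August 1, 2086


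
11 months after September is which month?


September is month 9
9 + 11 = 20; wrap: 20 - 12 = 8

August


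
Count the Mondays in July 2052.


July 2052 has 31 days
Anchor: Jan 1, 2052. With p = 2052 - 1 = 2051: (p + p//4 - p//100 + p//400) mod 7 = (2051 + 512 - 20 + 5) mod 7 = 2548 mod 7 = 0 -> Monday (Mon=0 ... Sun=6)
Days before July (Jan-Jun): 182; July 1 index = (0 + 182) mod 7 = 0 -> Monday
First Monday is July 1
Mondays: 1, 8, 15, 22, 29

5 Mondays


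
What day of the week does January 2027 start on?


Target: January 1, 2027
Anchor: Jan 1, 2027. With p = 2027 - 1 = 2026: (p + p//4 - p//100 + p//400) mod 7 = (2026 + 506 - 20 + 5) mod 7 = 2517 mod 7 = 4 -> Friday (Mon=0 ... Sun=6)
Offset from anchor: 0 days
Weekday index = (4 + 0) mod 7 = 4

Friday


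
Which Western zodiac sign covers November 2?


Date: November 2
Conventional tropical zodiac dates: Scorpio from October 23 onward; Sagittarius starts November 22
November 2 falls within the Scorpio range

Scorpio


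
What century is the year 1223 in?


Century = (year - 1) // 100 + 1
= (1223 - 1) // 100 + 1
= 1222 // 100 + 1
= 12 + 1

13th century


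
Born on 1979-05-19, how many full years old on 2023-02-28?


Birth: 1979-05-19
Reference: 2023-02-28
Year difference: 2023 - 1979 = 44
Birthday not yet reached in 2023, subtract 1

43 years old


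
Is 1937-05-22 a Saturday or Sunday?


Anchor: Jan 1, 1937. With p = 1937 - 1 = 1936: (p + p//4 - p//100 + p//400) mod 7 = (1936 + 484 - 19 + 4) mod 7 = 2405 mod 7 = 4 -> Friday (Mon=0 ... Sun=6)
Day of year: 142; offset = 141
Weekday index = (4 + 141) mod 7 = 5 -> Saturday
Weekend days: Saturday, Sunday

Yes


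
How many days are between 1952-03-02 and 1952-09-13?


From 1952-03-02 to 1952-09-13
1952-03-02: days before March = 31 + 29 = 60 (1952 is a leap year); day of year = 60 + 2 = 62
1952-09-13: days before September = 31 + 29 + 31 + 30 + 31 + 30 + 31 + 31 = 244 (1952 is a leap year); day of year = 244 + 13 = 257
Same year: 257 - 62 = 195

195 days


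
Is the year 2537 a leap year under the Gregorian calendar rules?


Gregorian leap year rule: divisible by 4, but not by 100, unless also by 400.
2537 is not divisible by 4 -> not a leap year

No


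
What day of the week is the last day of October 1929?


October 1929 has 31 days
Anchor: Jan 1, 1929. With p = 1929 - 1 = 1928: (p + p//4 - p//100 + p//400) mod 7 = (1928 + 482 - 19 + 4) mod 7 = 2395 mod 7 = 1 -> Tuesday (Mon=0 ... Sun=6)
Days before October (Jan-Sep): 273; October 1 index = (1 + 273) mod 7 = 1 -> Tuesday
Last day offset: 31 - 1 = 30 days
Weekday index = (1 + 30) mod 7 = 3

Thursday, October 31


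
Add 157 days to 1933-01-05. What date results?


Start: 1933-01-05, add 157 days
January 1933 has 31 days: 31 - 5 = 26 days to January 31 -> 131 left
February 1933 has 28 days -> 103 left
March 1933 has 31 days -> 72 left
April 1933 has 30 days -> 42 left
May 1933 has 31 days -> 11 left
June 1933: 11 <= 30 -> lands on June 11

Result: 1933-06-11


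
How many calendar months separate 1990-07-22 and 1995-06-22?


From July 1990 to June 1995
5 years * 12 = 60 months, minus 1 month = 59

59 months


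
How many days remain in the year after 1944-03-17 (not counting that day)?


Day of year: 77 of 366
Remaining = 366 - 77

289 days


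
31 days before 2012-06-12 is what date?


Start: 2012-06-12, subtract 31 days
Back 12 days from June 12 reaches May 31, 2012 -> 19 left
May 2012: 31 - 19 = 12 -> lands on May 12

Result: 2012-05-12


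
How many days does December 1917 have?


December 1917

31 days


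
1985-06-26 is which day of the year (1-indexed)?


Date: June 26, 1985
Days in months 1 through 5: 151
Plus 26 days in June

Day of year: 177


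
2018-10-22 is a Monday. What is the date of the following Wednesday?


Current: Monday
Target: Wednesday
Days ahead: 2

Next Wednesday: 2018-10-24


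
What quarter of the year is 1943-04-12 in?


Month: April (month 4)
Q1: Jan-Mar, Q2: Apr-Jun, Q3: Jul-Sep, Q4: Oct-Dec

Q2


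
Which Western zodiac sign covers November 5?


Date: November 5
Conventional tropical zodiac dates: Scorpio from October 23 onward; Sagittarius starts November 22
November 5 falls within the Scorpio range

Scorpio


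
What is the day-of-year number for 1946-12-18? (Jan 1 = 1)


Date: December 18, 1946
Days in months 1 through 11: 334
Plus 18 days in December

Day of year: 352


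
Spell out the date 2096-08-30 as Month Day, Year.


ISO 2096-08-30 parses as year=2096, month=08, day=30
Month 8 -> August

August 30, 2096


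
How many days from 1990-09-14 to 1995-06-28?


From 1990-09-14 to 1995-06-28
1990-09-14: days before September = 31 + 28 + 31 + 30 + 31 + 30 + 31 + 31 = 243 (1990 is not a leap year); day of year = 243 + 14 = 257
1995-06-28: days before June = 31 + 28 + 31 + 30 + 31 = 151 (1995 is not a leap year); day of year = 151 + 28 = 179
Rest of 1990: 365 - 257 = 108
Full years 1991 (365), 1992 (366), 1993 (365), 1994 (365): 1461
Total = 108 + 1461 + 179 = 1748

1748 days


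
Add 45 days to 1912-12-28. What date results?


Start: 1912-12-28, add 45 days
December 1912 has 31 days: 31 - 28 = 3 days to December 31 -> 42 left
January 1913 has 31 days -> 11 left
February 1913: 11 <= 28 -> lands on February 11

Result: 1913-02-11


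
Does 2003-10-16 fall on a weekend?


Anchor: Jan 1, 2003. With p = 2003 - 1 = 2002: (p + p//4 - p//100 + p//400) mod 7 = (2002 + 500 - 20 + 5) mod 7 = 2487 mod 7 = 2 -> Wednesday (Mon=0 ... Sun=6)
Day of year: 289; offset = 288
Weekday index = (2 + 288) mod 7 = 3 -> Thursday
Weekend days: Saturday, Sunday

No


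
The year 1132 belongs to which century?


Century = (year - 1) // 100 + 1
= (1132 - 1) // 100 + 1
= 1131 // 100 + 1
= 11 + 1

12th century


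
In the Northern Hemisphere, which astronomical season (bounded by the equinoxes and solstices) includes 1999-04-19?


Date: April 19
Astronomical Spring (approx.; exact equinox/solstice day varies by year): March 20 to June 20
April 19 falls within the Spring window

Spring


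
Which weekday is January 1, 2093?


Target: January 1, 2093
Anchor: Jan 1, 2093. With p = 2093 - 1 = 2092: (p + p//4 - p//100 + p//400) mod 7 = (2092 + 523 - 20 + 5) mod 7 = 2600 mod 7 = 3 -> Thursday (Mon=0 ... Sun=6)
Offset from anchor: 0 days
Weekday index = (3 + 0) mod 7 = 3

Thursday


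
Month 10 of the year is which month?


Month 10 of 12

October


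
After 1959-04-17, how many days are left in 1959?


Day of year: 107 of 365
Remaining = 365 - 107

258 days


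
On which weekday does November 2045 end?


November 2045 has 30 days
Anchor: Jan 1, 2045. With p = 2045 - 1 = 2044: (p + p//4 - p//100 + p//400) mod 7 = (2044 + 511 - 20 + 5) mod 7 = 2540 mod 7 = 6 -> Sunday (Mon=0 ... Sun=6)
Days before November (Jan-Oct): 304; November 1 index = (6 + 304) mod 7 = 2 -> Wednesday
Last day offset: 30 - 1 = 29 days
Weekday index = (2 + 29) mod 7 = 3

Thursday, November 30


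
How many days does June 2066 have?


June 2066

30 days


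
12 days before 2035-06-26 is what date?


Start: 2035-06-26, subtract 12 days
26 - 12 = 14 stays within June 2035

Result: 2035-06-14


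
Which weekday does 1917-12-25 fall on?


Date: December 25, 1917
Anchor: Jan 1, 1917. With p = 1917 - 1 = 1916: (p + p//4 - p//100 + p//400) mod 7 = (1916 + 479 - 19 + 4) mod 7 = 2380 mod 7 = 0 -> Monday (Mon=0 ... Sun=6)
Days before December (Jan-Nov): 334; offset = 334 + 25 - 1 = 358
Weekday index = (0 + 358) mod 7 = 1

Day of the week: Tuesday


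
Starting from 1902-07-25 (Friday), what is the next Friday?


Current: Friday
Target: Friday
Days ahead: 7

Next Friday: 1902-08-01


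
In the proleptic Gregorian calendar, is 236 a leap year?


Gregorian leap year rule: divisible by 4, but not by 100, unless also by 400.
236 is divisible by 4 but not 100 -> leap year

Yes


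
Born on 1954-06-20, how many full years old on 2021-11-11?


Birth: 1954-06-20
Reference: 2021-11-11
Year difference: 2021 - 1954 = 67

67 years old


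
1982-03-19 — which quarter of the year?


Month: March (month 3)
Q1: Jan-Mar, Q2: Apr-Jun, Q3: Jul-Sep, Q4: Oct-Dec

Q1


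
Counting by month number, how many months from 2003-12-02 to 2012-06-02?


From December 2003 to June 2012
9 years * 12 = 108 months, minus 6 months = 102

102 months


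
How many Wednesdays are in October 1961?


October 1961 has 31 days
Anchor: Jan 1, 1961. With p = 1961 - 1 = 1960: (p + p//4 - p//100 + p//400) mod 7 = (1960 + 490 - 19 + 4) mod 7 = 2435 mod 7 = 6 -> Sunday (Mon=0 ... Sun=6)
Days before October (Jan-Sep): 273; October 1 index = (6 + 273) mod 7 = 6 -> Sunday
First Wednesday is October 4
Wednesdays: 4, 11, 18, 25

4 Wednesdays


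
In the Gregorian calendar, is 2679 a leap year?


Gregorian leap year rule: divisible by 4, but not by 100, unless also by 400.
2679 is not divisible by 4 -> not a leap year

No


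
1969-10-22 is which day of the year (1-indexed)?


Date: October 22, 1969
Days in months 1 through 9: 273
Plus 22 days in October

Day of year: 295


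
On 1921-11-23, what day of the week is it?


Date: November 23, 1921
Anchor: Jan 1, 1921. With p = 1921 - 1 = 1920: (p + p//4 - p//100 + p//400) mod 7 = (1920 + 480 - 19 + 4) mod 7 = 2385 mod 7 = 5 -> Saturday (Mon=0 ... Sun=6)
Days before November (Jan-Oct): 304; offset = 304 + 23 - 1 = 326
Weekday index = (5 + 326) mod 7 = 2

Day of the week: Wednesday


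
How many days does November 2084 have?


November 2084

30 days


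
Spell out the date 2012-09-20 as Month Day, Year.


ISO 2012-09-20 parses as year=2012, month=09, day=20
Month 9 -> September

September 20, 2012


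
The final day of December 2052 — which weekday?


December 2052 has 31 days
Anchor: Jan 1, 2052. With p = 2052 - 1 = 2051: (p + p//4 - p//100 + p//400) mod 7 = (2051 + 512 - 20 + 5) mod 7 = 2548 mod 7 = 0 -> Monday (Mon=0 ... Sun=6)
Days before December (Jan-Nov): 335; December 1 index = (0 + 335) mod 7 = 6 -> Sunday
Last day offset: 31 - 1 = 30 days
Weekday index = (6 + 30) mod 7 = 1

Tuesday, December 31


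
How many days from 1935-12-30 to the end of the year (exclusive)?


Day of year: 364 of 365
Remaining = 365 - 364

1 day


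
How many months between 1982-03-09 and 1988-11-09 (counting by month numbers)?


From March 1982 to November 1988
6 years * 12 = 72 months, plus 8 months = 80

80 months


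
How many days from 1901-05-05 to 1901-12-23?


From 1901-05-05 to 1901-12-23
1901-05-05: days before May = 31 + 28 + 31 + 30 = 120 (1901 is not a leap year); day of year = 120 + 5 = 125
1901-12-23: days before December = 31 + 28 + 31 + 30 + 31 + 30 + 31 + 31 + 30 + 31 + 30 = 334 (1901 is not a leap year); day of year = 334 + 23 = 357
Same year: 357 - 125 = 232

232 days


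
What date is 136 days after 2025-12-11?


Start: 2025-12-11, add 136 days
December 2025 has 31 days: 31 - 11 = 20 days to December 31 -> 116 left
January 2026 has 31 days -> 85 left
February 2026 has 28 days -> 57 left
March 2026 has 31 days -> 26 left
April 2026: 26 <= 30 -> lands on April 26

Result: 2026-04-26


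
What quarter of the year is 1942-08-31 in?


Month: August (month 8)
Q1: Jan-Mar, Q2: Apr-Jun, Q3: Jul-Sep, Q4: Oct-Dec

Q3


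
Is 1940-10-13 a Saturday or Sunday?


Anchor: Jan 1, 1940. With p = 1940 - 1 = 1939: (p + p//4 - p//100 + p//400) mod 7 = (1939 + 484 - 19 + 4) mod 7 = 2408 mod 7 = 0 -> Monday (Mon=0 ... Sun=6)
Day of year: 287; offset = 286
Weekday index = (0 + 286) mod 7 = 6 -> Sunday
Weekend days: Saturday, Sunday

Yes


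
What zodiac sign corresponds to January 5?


Date: January 5
Conventional tropical zodiac dates: Capricorn from December 22 onward; Aquarius starts January 20
January 5 falls within the Capricorn range

Capricorn


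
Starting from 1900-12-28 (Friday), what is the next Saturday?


Current: Friday
Target: Saturday
Days ahead: 1

Next Saturday: 1900-12-29


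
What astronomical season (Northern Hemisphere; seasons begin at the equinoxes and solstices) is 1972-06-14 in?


Date: June 14
Astronomical Spring (approx.; exact equinox/solstice day varies by year): March 20 to June 20
June 14 falls within the Spring window

Spring


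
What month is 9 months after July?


July is month 7
7 + 9 = 16; wrap: 16 - 12 = 4

April


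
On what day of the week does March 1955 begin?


Target: March 1, 1955
Anchor: Jan 1, 1955. With p = 1955 - 1 = 1954: (p + p//4 - p//100 + p//400) mod 7 = (1954 + 488 - 19 + 4) mod 7 = 2427 mod 7 = 5 -> Saturday (Mon=0 ... Sun=6)
Days before March (Jan-Feb): 59 days
Weekday index = (5 + 59) mod 7 = 1

Tuesday


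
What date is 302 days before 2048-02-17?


Start: 2048-02-17, subtract 302 days
Back 17 days from February 17 reaches January 31, 2048 -> 285 left
January 2048 has 31 days -> back to December 31, 2047 -> 254 left
December 2047 has 31 days -> back to November 30, 2047 -> 223 left
November 2047 has 30 days -> back to October 31, 2047 -> 193 left
October 2047 has 31 days -> back to September 30, 2047 -> 162 left
September 2047 has 30 days -> back to August 31, 2047 -> 132 left
August 2047 has 31 days -> back to July 31, 2047 -> 101 left
July 2047 has 31 days -> back to June 30, 2047 -> 70 left
June 2047 has 30 days -> back to May 31, 2047 -> 40 left
May 2047 has 31 days -> back to April 30, 2047 -> 9 left
April 2047: 30 - 9 = 21 -> lands on April 21

Result: 2047-04-21


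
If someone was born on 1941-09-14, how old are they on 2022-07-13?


Birth: 1941-09-14
Reference: 2022-07-13
Year difference: 2022 - 1941 = 81
Birthday not yet reached in 2022, subtract 1

80 years old


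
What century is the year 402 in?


Century = (year - 1) // 100 + 1
= (402 - 1) // 100 + 1
= 401 // 100 + 1
= 4 + 1

5th century


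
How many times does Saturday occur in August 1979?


August 1979 has 31 days
Anchor: Jan 1, 1979. With p = 1979 - 1 = 1978: (p + p//4 - p//100 + p//400) mod 7 = (1978 + 494 - 19 + 4) mod 7 = 2457 mod 7 = 0 -> Monday (Mon=0 ... Sun=6)
Days before August (Jan-Jul): 212; August 1 index = (0 + 212) mod 7 = 2 -> Wednesday
First Saturday is August 4
Saturdays: 4, 11, 18, 25

4 Saturdays


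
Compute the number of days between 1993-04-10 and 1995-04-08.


From 1993-04-10 to 1995-04-08
1993-04-10: days before April = 31 + 28 + 31 = 90 (1993 is not a leap year); day of year = 90 + 10 = 100
1995-04-08: days before April = 31 + 28 + 31 = 90 (1995 is not a leap year); day of year = 90 + 8 = 98
Rest of 1993: 365 - 100 = 265
Full years 1994 (365): 365
Total = 265 + 365 + 98 = 728

728 days


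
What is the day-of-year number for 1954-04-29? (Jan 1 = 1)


Date: April 29, 1954
Days in months 1 through 3: 90
Plus 29 days in April

Day of year: 119


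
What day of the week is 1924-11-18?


Date: November 18, 1924
Anchor: Jan 1, 1924. With p = 1924 - 1 = 1923: (p + p//4 - p//100 + p//400) mod 7 = (1923 + 480 - 19 + 4) mod 7 = 2388 mod 7 = 1 -> Tuesday (Mon=0 ... Sun=6)
Days before November (Jan-Oct): 305; offset = 305 + 18 - 1 = 322
Weekday index = (1 + 322) mod 7 = 1

Day of the week: Tuesday


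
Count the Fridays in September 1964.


September 1964 has 30 days
Anchor: Jan 1, 1964. With p = 1964 - 1 = 1963: (p + p//4 - p//100 + p//400) mod 7 = (1963 + 490 - 19 + 4) mod 7 = 2438 mod 7 = 2 -> Wednesday (Mon=0 ... Sun=6)
Days before September (Jan-Aug): 244; September 1 index = (2 + 244) mod 7 = 1 -> Tuesday
First Friday is September 4
Fridays: 4, 11, 18, 25

4 Fridays


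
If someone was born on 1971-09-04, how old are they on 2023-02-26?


Birth: 1971-09-04
Reference: 2023-02-26
Year difference: 2023 - 1971 = 52
Birthday not yet reached in 2023, subtract 1

51 years old


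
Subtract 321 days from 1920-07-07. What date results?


Start: 1920-07-07, subtract 321 days
Back 7 days from July 7 reaches June 30, 1920 -> 314 left
June 1920 has 30 days -> back to May 31, 1920 -> 284 left
May 1920 has 31 days -> back to April 30, 1920 -> 253 left
April 1920 has 30 days -> back to March 31, 1920 -> 223 left
March 1920 has 31 days -> back to February 29, 1920 -> 192 left
February 1920 has 29 days -> back to January 31, 1920 -> 163 left
January 1920 has 31 days -> back to December 31, 1919 -> 132 left
December 1919 has 31 days -> back to November 30, 1919 -> 101 left
November 1919 has 30 days -> back to October 31, 1919 -> 71 left
October 1919 has 31 days -> back to September 30, 1919 -> 40 left
September 1919 has 30 days -> back to August 31, 1919 -> 10 left
August 1919: 31 - 10 = 21 -> lands on August 21

Result: 1919-08-21


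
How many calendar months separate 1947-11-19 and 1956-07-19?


From November 1947 to July 1956
9 years * 12 = 108 months, minus 4 months = 104

104 months


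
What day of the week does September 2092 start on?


Target: September 1, 2092
Anchor: Jan 1, 2092. With p = 2092 - 1 = 2091: (p + p//4 - p//100 + p//400) mod 7 = (2091 + 522 - 20 + 5) mod 7 = 2598 mod 7 = 1 -> Tuesday (Mon=0 ... Sun=6)
Days before September (Jan-Aug): 244 days
Weekday index = (1 + 244) mod 7 = 0

Monday


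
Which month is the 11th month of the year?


Month 11 of 12

November


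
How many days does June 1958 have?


June 1958

30 days


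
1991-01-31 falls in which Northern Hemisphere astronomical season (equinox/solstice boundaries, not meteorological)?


Date: January 31
Astronomical Winter (approx.; exact equinox/solstice day varies by year): December 21 to March 19
January 31 falls within the Winter window

Winter


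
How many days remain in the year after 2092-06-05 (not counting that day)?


Day of year: 157 of 366
Remaining = 366 - 157

209 days


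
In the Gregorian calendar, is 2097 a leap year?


Gregorian leap year rule: divisible by 4, but not by 100, unless also by 400.
2097 is not divisible by 4 -> not a leap year

No


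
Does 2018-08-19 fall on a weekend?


Anchor: Jan 1, 2018. With p = 2018 - 1 = 2017: (p + p//4 - p//100 + p//400) mod 7 = (2017 + 504 - 20 + 5) mod 7 = 2506 mod 7 = 0 -> Monday (Mon=0 ... Sun=6)
Day of year: 231; offset = 230
Weekday index = (0 + 230) mod 7 = 6 -> Sunday
Weekend days: Saturday, Sunday

Yes


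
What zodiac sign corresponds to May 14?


Date: May 14
Conventional tropical zodiac dates: Taurus from April 20 onward; Gemini starts May 21
May 14 falls within the Taurus range

Taurus


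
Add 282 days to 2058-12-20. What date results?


Start: 2058-12-20, add 282 days
December 2058 has 31 days: 31 - 20 = 11 days to December 31 -> 271 left
January 2059 has 31 days -> 240 left
February 2059 has 28 days -> 212 left
March 2059 has 31 days -> 181 left
April 2059 has 30 days -> 151 left
May 2059 has 31 days -> 120 left
June 2059 has 30 days -> 90 left
July 2059 has 31 days -> 59 left
August 2059 has 31 days -> 28 left
September 2059: 28 <= 30 -> lands on September 28

Result: 2059-09-28


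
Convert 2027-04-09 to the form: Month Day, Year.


ISO 2027-04-09 parses as year=2027, month=04, day=09
Month 4 -> April

April 9, 2027


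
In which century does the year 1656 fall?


Century = (year - 1) // 100 + 1
= (1656 - 1) // 100 + 1
= 1655 // 100 + 1
= 16 + 1

17th century


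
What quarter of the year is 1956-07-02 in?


Month: July (month 7)
Q1: Jan-Mar, Q2: Apr-Jun, Q3: Jul-Sep, Q4: Oct-Dec

Q3


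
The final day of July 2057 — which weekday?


July 2057 has 31 days
Anchor: Jan 1, 2057. With p = 2057 - 1 = 2056: (p + p//4 - p//100 + p//400) mod 7 = (2056 + 514 - 20 + 5) mod 7 = 2555 mod 7 = 0 -> Monday (Mon=0 ... Sun=6)
Days before July (Jan-Jun): 181; July 1 index = (0 + 181) mod 7 = 6 -> Sunday
Last day offset: 31 - 1 = 30 days
Weekday index = (6 + 30) mod 7 = 1

Tuesday, July 31


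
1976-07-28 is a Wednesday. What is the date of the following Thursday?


Current: Wednesday
Target: Thursday
Days ahead: 1

Next Thursday: 1976-07-29


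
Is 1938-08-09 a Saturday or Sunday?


Anchor: Jan 1, 1938. With p = 1938 - 1 = 1937: (p + p//4 - p//100 + p//400) mod 7 = (1937 + 484 - 19 + 4) mod 7 = 2406 mod 7 = 5 -> Saturday (Mon=0 ... Sun=6)
Day of year: 221; offset = 220
Weekday index = (5 + 220) mod 7 = 1 -> Tuesday
Weekend days: Saturday, Sunday

No


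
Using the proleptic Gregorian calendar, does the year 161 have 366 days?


Gregorian leap year rule: divisible by 4, but not by 100, unless also by 400.
161 is not divisible by 4 -> not a leap year

No


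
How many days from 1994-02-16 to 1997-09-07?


From 1994-02-16 to 1997-09-07
1994-02-16: days before February = 31; day of year = 31 + 16 = 47
1997-09-07: days before September = 31 + 28 + 31 + 30 + 31 + 30 + 31 + 31 = 243 (1997 is not a leap year); day of year = 243 + 7 = 250
Rest of 1994: 365 - 47 = 318
Full years 1995 (365), 1996 (366): 731
Total = 318 + 731 + 250 = 1299

1299 days


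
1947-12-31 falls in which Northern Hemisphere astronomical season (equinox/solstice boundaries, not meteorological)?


Date: December 31
Astronomical Winter (approx.; exact equinox/solstice day varies by year): December 21 to March 19
December 31 falls within the Winter window

Winter


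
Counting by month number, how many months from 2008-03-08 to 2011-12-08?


From March 2008 to December 2011
3 years * 12 = 36 months, plus 9 months = 45

45 months


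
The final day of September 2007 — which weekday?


September 2007 has 30 days
Anchor: Jan 1, 2007. With p = 2007 - 1 = 2006: (p + p//4 - p//100 + p//400) mod 7 = (2006 + 501 - 20 + 5) mod 7 = 2492 mod 7 = 0 -> Monday (Mon=0 ... Sun=6)
Days before September (Jan-Aug): 243; September 1 index = (0 + 243) mod 7 = 5 -> Saturday
Last day offset: 30 - 1 = 29 days
Weekday index = (5 + 29) mod 7 = 6

Sunday, September 30


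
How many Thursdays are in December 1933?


December 1933 has 31 days
Anchor: Jan 1, 1933. With p = 1933 - 1 = 1932: (p + p//4 - p//100 + p//400) mod 7 = (1932 + 483 - 19 + 4) mod 7 = 2400 mod 7 = 6 -> Sunday (Mon=0 ... Sun=6)
Days before December (Jan-Nov): 334; December 1 index = (6 + 334) mod 7 = 4 -> Friday
First Thursday is December 7
Thursdays: 7, 14, 21, 28

4 Thursdays


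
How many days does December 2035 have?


December 2035

31 days


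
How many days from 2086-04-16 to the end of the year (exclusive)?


Day of year: 106 of 365
Remaining = 365 - 106

259 days


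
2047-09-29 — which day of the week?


Date: September 29, 2047
Anchor: Jan 1, 2047. With p = 2047 - 1 = 2046: (p + p//4 - p//100 + p//400) mod 7 = (2046 + 511 - 20 + 5) mod 7 = 2542 mod 7 = 1 -> Tuesday (Mon=0 ... Sun=6)
Days before September (Jan-Aug): 243; offset = 243 + 29 - 1 = 271
Weekday index = (1 + 271) mod 7 = 6

Day of the week: Sunday
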